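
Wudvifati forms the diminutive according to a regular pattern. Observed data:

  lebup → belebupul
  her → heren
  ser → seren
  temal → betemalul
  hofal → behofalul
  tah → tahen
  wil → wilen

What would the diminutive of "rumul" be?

wil and temal both end in -l yet inflect differently (wilen, betemalul), so the final letter is not what conditions the rule; the number of vowels is.
"rumul" has 2 vowels. The stems with 2 vowels (temal → betemalul, hofal → behofalul, lebup → belebupul) add be- … -ul around the stem.
The other pattern: stems with 1 vowel add -en.
So rumul → berumulul.

berumulul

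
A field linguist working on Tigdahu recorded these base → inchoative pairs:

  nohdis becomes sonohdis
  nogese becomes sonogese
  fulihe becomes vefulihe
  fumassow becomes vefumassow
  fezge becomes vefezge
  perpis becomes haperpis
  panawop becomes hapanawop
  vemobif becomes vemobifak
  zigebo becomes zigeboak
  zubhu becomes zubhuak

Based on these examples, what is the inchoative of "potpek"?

nogese and fulihe both end in -e yet inflect differently (sonogese, vefulihe), so the final letter is not what conditions the rule; the first letter is.
"potpek" begins with p-. The stems beginning with p- (perpis → haperpis, panawop → hapanawop) add the prefix ha-.
So potpek → hapotpek.

hapotpek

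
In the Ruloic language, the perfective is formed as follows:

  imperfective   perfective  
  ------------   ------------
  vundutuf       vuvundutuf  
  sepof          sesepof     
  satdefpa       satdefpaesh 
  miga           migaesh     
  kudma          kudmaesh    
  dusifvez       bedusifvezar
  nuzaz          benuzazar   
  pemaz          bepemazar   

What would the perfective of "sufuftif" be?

satdefpa and nuzaz both have last vowel 'a' yet inflect differently (satdefpaesh, benuzazar), so the last vowel is not what conditions the rule; the final letter is.
"sufuftif" ends in -f. The stems ending in -f (vundutuf → vuvundutuf, sepof → sesepof) repeat the first consonant+vowel as a prefix.
The other patterns: stems ending in -a add -esh; stems ending in -z add be- … -ar around the stem.
So sufuftif → susufuftif.

susufuftif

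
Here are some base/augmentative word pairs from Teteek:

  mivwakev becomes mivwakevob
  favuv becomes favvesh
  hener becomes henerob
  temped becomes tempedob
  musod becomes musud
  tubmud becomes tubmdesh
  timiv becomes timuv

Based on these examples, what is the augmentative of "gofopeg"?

gofopegob

temped and tubmud both end in -d yet inflect differently (tempedob, tubmdesh), so the final letter is not what conditions the rule; the last vowel is.
"gofopeg" has last vowel 'e'. The stems whose last vowel is 'e' (mivwakev → mivwakevob, hener → henerob, temped → tempedob) add -ob.
So gofopeg → gofopegob.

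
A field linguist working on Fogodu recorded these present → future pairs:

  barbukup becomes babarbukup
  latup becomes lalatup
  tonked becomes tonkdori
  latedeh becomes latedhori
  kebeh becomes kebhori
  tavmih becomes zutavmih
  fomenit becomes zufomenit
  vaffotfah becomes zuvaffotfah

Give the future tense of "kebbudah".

zukebbudah

latedeh and tavmih both end in -h yet inflect differently (latedhori, zutavmih), so the final letter is not what conditions the rule; the last vowel is.
"kebbudah" has last vowel 'a'. The one such stem in the data (vaffotfah → zuvaffotfah) adds the prefix zu-, so the same rule applies.
The other patterns: stems whose last vowel is 'u' repeat the first consonant+vowel as a prefix; stems whose last vowel is 'e' delete the last vowel and add -ori.
So kebbudah → zukebbudah.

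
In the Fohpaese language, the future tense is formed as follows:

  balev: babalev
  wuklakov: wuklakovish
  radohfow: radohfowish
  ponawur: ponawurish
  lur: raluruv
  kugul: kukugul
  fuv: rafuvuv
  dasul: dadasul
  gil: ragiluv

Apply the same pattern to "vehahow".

vehahowish

"vehahow" has 3 vowels. The stems with 3 vowels (ponawur → ponawurish, wuklakov → wuklakovish, radohfow → radohfowish) add -ish.
So vehahow → vehahowish.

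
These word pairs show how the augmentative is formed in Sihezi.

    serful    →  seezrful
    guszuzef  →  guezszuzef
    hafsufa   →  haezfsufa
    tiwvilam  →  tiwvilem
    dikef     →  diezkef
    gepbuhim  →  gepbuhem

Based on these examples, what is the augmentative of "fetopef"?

feeztopef

tiwvilam and hafsufa both have last vowel 'a' yet inflect differently (tiwvilem, haezfsufa), so the last vowel is not what conditions the rule; the final letter is.
"fetopef" ends in -f. The stems ending in -f (guszuzef → guezszuzef, dikef → diezkef) insert -ez- after the first vowel.
The other pattern: stems ending in -m change the last vowel to 'e'.
So fetopef → feeztopef.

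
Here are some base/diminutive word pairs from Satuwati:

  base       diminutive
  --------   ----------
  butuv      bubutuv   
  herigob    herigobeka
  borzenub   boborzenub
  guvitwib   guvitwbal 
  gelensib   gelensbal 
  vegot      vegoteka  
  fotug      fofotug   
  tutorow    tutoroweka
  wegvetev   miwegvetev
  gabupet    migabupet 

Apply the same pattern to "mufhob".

"mufhob" has last vowel 'o'. The stems whose last vowel is 'o' (tutorow → tutoroweka, herigob → herigobeka, vegot → vegoteka) add -eka.
So mufhob → mufhobeka.

mufhobeka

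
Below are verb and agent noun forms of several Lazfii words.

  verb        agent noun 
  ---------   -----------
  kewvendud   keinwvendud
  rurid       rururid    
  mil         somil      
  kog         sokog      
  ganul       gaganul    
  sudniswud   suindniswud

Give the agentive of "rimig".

mil and ganul both end in -l yet inflect differently (somil, gaganul), so the final letter is not what conditions the rule; the number of vowels is.
"rimig" has 2 vowels. The stems with 2 vowels (rurid → rururid, ganul → gaganul) repeat the first consonant+vowel as a prefix.
The other patterns: stems with 1 vowel add the prefix so-; stems with 3 vowels insert -in- after the first vowel.
So rimig → ririmig.

ririmig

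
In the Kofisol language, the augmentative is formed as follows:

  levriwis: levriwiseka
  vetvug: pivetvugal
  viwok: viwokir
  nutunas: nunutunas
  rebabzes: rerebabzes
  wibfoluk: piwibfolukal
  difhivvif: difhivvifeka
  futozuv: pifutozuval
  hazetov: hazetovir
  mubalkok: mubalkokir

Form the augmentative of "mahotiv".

mubalkok and wibfoluk both end in -k yet inflect differently (mubalkokir, piwibfolukal), so the final letter is not what conditions the rule; the last vowel is.
"mahotiv" has last vowel 'i'. The stems whose last vowel is 'i' (difhivvif → difhivvifeka, levriwis → levriwiseka) add -eka.
The other patterns: stems whose last vowel is 'o' add -ir; stems whose last vowel is 'a' or 'e' repeat the first consonant+vowel as a prefix; stems whose last vowel is 'u' add pi- … -al around the stem.
So mahotiv → mahotiveka.

mahotiveka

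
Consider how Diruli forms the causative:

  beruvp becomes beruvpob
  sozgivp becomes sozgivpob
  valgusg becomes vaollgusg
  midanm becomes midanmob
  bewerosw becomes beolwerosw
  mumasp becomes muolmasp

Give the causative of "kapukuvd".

"kapukuvd" has second-to-last letter 'v'. The stems whose second-to-last letter is 'v' (beruvp → beruvpob, sozgivp → sozgivpob) add -ob.
So kapukuvd → kapukuvdob.

kapukuvdob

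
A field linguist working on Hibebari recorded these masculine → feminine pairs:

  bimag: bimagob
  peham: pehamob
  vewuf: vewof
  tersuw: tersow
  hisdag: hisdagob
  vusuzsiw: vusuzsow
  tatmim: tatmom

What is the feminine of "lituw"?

litow

peham and tatmim both end in -m yet inflect differently (pehamob, tatmom), so the final letter is not what conditions the rule; the last vowel is.
"lituw" has last vowel 'u'. The stems whose last vowel is 'u' (vewuf → vewof, tersuw → tersow) change the last vowel to 'o'.
So lituw → litow.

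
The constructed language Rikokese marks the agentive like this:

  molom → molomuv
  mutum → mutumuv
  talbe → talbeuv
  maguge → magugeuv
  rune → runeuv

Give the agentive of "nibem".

nibemuv

Every pair shown (molom → molomuv, mutum → mutumuv, talbe → talbeuv, …) follows the same rule: add -uv.
So nibem → nibemuv.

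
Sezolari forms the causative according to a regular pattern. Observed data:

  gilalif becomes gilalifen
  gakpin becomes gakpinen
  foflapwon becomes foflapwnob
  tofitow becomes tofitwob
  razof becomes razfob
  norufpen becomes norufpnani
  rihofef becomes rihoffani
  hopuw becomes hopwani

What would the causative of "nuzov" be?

nuzvob

gakpin and foflapwon both end in -n yet inflect differently (gakpinen, foflapwnob), so the final letter is not what conditions the rule; the last vowel is.
"nuzov" has last vowel 'o'. The stems whose last vowel is 'o' (foflapwon → foflapwnob, tofitow → tofitwob, razof → razfob) delete the last vowel and add -ob.
So nuzov → nuzvob.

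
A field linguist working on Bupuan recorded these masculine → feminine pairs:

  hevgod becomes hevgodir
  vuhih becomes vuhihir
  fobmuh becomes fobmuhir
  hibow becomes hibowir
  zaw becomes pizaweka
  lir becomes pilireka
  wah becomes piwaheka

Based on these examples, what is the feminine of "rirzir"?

rirzirir

hibow and zaw both end in -w yet inflect differently (hibowir, pizaweka), so the final letter is not what conditions the rule; the number of vowels is.
"rirzir" has 2 vowels. The stems with 2 vowels (hevgod → hevgodir, vuhih → vuhihir, fobmuh → fobmuhir) add -ir.
So rirzir → rirzirir.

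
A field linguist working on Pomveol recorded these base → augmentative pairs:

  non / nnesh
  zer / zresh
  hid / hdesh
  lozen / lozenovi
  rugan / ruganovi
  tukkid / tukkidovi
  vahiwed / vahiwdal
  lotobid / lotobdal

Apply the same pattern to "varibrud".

varibrdal

non and lozen both end in -n yet inflect differently (nnesh, lozenovi), so the final letter is not what conditions the rule; the number of vowels is.
"varibrud" has 3 vowels. The stems with 3 vowels (vahiwed → vahiwdal, lotobid → lotobdal) delete the last vowel and add -al.
So varibrud → varibrdal.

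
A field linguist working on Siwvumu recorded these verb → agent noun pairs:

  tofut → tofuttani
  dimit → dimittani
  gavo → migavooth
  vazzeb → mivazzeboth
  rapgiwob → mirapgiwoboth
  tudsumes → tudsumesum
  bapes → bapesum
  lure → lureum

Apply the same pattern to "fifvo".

mififvooth

vazzeb and tudsumes both have last vowel 'e' yet inflect differently (mivazzeboth, tudsumesum), so the last vowel is not what conditions the rule; the final letter is.
"fifvo" ends in -o. The one such stem in the data (gavo → migavooth) adds mi- … -oth around the stem, so the same rule applies.
The other patterns: stems ending in -t double the final consonant and add -ani; stems ending in -e or -s add -um.
So fifvo → mififvooth.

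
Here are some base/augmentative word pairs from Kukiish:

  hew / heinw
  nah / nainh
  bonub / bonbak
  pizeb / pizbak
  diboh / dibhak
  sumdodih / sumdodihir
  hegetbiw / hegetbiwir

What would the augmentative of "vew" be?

veinw

nah and diboh both end in -h yet inflect differently (nainh, dibhak), so the final letter is not what conditions the rule; the number of vowels is.
"vew" has 1 vowel. The stems with 1 vowel (hew → heinw, nah → nainh) insert -in- after the first vowel.
So vew → veinw.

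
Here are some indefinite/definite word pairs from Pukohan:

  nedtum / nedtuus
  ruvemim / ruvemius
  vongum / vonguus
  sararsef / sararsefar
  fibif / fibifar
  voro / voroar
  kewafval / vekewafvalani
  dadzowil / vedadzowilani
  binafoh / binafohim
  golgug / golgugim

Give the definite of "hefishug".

"hefishug" ends in -g. The one such stem in the data (golgug → golgugim) adds -im, so the same rule applies.
So hefishug → hefishugim.

hefishugim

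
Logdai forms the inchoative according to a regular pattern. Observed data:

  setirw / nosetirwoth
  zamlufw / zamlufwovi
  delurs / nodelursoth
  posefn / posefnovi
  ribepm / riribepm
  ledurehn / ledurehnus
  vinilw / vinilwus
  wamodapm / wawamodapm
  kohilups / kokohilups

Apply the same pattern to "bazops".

delurs and kohilups both end in -s yet inflect differently (nodelursoth, kokohilups), so the final letter is not what conditions the rule; the second-to-last letter is.
"bazops" has second-to-last letter 'p'. The stems whose second-to-last letter is 'p' (ribepm → riribepm, wamodapm → wawamodapm, kohilups → kokohilups) repeat the first consonant+vowel as a prefix.
The other patterns: stems whose second-to-last letter is 'r' add no- … -oth around the stem; stems whose second-to-last letter is 'f' add -ovi; stems whose second-to-last letter is 'h' or 'l' add -us.
So bazops → babazops.

babazops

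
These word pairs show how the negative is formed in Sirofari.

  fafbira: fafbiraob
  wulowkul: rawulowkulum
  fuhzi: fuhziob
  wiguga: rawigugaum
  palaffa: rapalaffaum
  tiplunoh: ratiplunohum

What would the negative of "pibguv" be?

rapibguvum

fafbira and palaffa both end in -a yet inflect differently (fafbiraob, rapalaffaum), so the final letter is not what conditions the rule; the first letter is.
"pibguv" begins with p-. The one such stem in the data (palaffa → rapalaffaum) adds ra- … -um around the stem, so the same rule applies.
The other pattern: stems beginning with f- add -ob.
So pibguv → rapibguvum.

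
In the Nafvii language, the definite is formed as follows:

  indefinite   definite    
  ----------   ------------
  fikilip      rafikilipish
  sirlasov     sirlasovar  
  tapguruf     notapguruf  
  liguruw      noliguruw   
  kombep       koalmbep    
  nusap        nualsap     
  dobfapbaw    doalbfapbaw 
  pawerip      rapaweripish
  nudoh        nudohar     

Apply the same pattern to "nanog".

liguruw and dobfapbaw both end in -w yet inflect differently (noliguruw, doalbfapbaw), so the final letter is not what conditions the rule; the last vowel is.
"nanog" has last vowel 'o'. The stems whose last vowel is 'o' (nudoh → nudohar, sirlasov → sirlasovar) add -ar.
So nanog → nanogar.

nanogar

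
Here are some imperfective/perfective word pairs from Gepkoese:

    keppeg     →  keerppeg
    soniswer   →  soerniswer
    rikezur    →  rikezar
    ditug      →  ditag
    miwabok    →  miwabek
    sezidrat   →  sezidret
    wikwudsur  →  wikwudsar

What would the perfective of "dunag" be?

duneg

keppeg and ditug both end in -g yet inflect differently (keerppeg, ditag), so the final letter is not what conditions the rule; the last vowel is.
"dunag" has last vowel 'a'. The one such stem in the data (sezidrat → sezidret) changes the last vowel to 'e' (as does miwabok), so the same rule applies.
The other patterns: stems whose last vowel is 'e' insert -er- after the first vowel; stems whose last vowel is 'u' change the last vowel to 'a'.
So dunag → duneg.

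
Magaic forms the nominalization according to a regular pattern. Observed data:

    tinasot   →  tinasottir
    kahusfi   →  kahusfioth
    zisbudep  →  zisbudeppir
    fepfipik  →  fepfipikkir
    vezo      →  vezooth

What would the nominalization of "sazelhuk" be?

sazelhukkir

kahusfi and fepfipik both have last vowel 'i' yet inflect differently (kahusfioth, fepfipikkir), so the last vowel is not what conditions the rule; whether the stem ends in a vowel or a consonant is.
"sazelhuk" ends in a consonant. The stems ending in a consonant (fepfipik → fepfipikkir, zisbudep → zisbudeppir, tinasot → tinasottir) double the final consonant and add -ir.
The other pattern: stems ending in a vowel add -oth.
So sazelhuk → sazelhukkir.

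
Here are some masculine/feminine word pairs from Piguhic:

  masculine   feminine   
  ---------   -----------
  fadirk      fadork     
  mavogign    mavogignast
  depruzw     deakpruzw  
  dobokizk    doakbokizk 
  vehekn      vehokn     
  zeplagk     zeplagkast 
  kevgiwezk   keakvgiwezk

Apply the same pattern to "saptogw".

dobokizk and zeplagk both end in -k yet inflect differently (doakbokizk, zeplagkast), so the final letter is not what conditions the rule; the second-to-last letter is.
"saptogw" has second-to-last letter 'g'. The stems whose second-to-last letter is 'g' (zeplagk → zeplagkast, mavogign → mavogignast) add -ast.
So saptogw → saptogwast.

saptogwast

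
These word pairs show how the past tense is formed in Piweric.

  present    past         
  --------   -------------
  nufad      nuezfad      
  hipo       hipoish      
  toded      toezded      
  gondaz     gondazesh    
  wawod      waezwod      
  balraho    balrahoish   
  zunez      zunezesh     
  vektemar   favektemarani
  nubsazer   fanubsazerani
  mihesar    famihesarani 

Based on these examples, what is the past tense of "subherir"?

fasubherirani

vektemar and nufad both have last vowel 'a' yet inflect differently (favektemarani, nuezfad), so the last vowel is not what conditions the rule; the final letter is.
"subherir" ends in -r. The stems ending in -r (vektemar → favektemarani, nubsazer → fanubsazerani, mihesar → famihesarani) add fa- … -ani around the stem.
So subherir → fasubherirani.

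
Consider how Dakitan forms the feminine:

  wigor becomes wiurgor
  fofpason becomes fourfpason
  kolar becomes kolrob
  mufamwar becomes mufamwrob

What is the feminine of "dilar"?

dilrob

wigor and kolar both end in -r yet inflect differently (wiurgor, kolrob), so the final letter is not what conditions the rule; the last vowel is.
"dilar" has last vowel 'a'. The stems whose last vowel is 'a' (kolar → kolrob, mufamwar → mufamwrob) delete the last vowel and add -ob.
The other pattern: stems whose last vowel is 'o' insert -ur- after the first vowel.
So dilar → dilrob.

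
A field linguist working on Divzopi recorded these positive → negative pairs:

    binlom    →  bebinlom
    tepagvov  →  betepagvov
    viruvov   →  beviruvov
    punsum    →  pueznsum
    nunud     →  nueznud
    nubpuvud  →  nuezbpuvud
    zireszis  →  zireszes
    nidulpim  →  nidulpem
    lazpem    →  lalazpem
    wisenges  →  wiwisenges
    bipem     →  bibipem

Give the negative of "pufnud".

binlom and punsum both end in -m yet inflect differently (bebinlom, pueznsum), so the final letter is not what conditions the rule; the last vowel is.
"pufnud" has last vowel 'u'. The stems whose last vowel is 'u' (punsum → pueznsum, nunud → nueznud, nubpuvud → nuezbpuvud) insert -ez- after the first vowel.
The other patterns: stems whose last vowel is 'o' add the prefix be-; stems whose last vowel is 'i' change the last vowel to 'e'; stems whose last vowel is 'e' repeat the first consonant+vowel as a prefix.
So pufnud → puezfnud.

puezfnud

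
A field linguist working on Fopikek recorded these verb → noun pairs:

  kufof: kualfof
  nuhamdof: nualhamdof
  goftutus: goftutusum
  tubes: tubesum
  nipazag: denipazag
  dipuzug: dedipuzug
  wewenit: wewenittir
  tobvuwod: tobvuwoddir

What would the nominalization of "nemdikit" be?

"nemdikit" ends in -t. The one such stem in the data (wewenit → wewenittir) doubles the final consonant and adds -ir (as does tobvuwod), so the same rule applies.
The other patterns: stems ending in -f insert -al- after the first vowel; stems ending in -s add -um; stems ending in -g add the prefix de-.
So nemdikit → nemdikittir.

nemdikittir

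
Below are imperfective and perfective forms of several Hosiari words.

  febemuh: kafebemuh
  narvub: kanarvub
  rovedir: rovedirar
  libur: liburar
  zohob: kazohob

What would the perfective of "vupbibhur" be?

vupbibhurar

"vupbibhur" ends in -r. The stems ending in -r (libur → liburar, rovedir → rovedirar) add -ar.
The other pattern: stems ending in -b or -h add the prefix ka-.
So vupbibhur → vupbibhurar.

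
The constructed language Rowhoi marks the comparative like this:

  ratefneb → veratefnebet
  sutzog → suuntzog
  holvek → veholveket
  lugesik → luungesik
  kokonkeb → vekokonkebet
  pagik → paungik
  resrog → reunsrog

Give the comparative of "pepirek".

pagik and holvek both end in -k yet inflect differently (paungik, veholveket), so the final letter is not what conditions the rule; the last vowel is.
"pepirek" has last vowel 'e'. The stems whose last vowel is 'e' (holvek → veholveket, ratefneb → veratefnebet, kokonkeb → vekokonkebet) add ve- … -et around the stem.
So pepirek → vepepireket.

vepepireket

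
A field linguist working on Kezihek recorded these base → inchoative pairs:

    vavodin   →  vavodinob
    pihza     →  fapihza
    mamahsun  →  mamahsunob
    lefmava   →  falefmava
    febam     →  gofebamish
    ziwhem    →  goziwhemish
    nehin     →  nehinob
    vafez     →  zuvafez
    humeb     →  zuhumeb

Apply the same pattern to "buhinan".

buhinanob

febam and pihza both have last vowel 'a' yet inflect differently (gofebamish, fapihza), so the last vowel is not what conditions the rule; the final letter is.
"buhinan" ends in -n. The stems ending in -n (nehin → nehinob, vavodin → vavodinob, mamahsun → mamahsunob) add -ob.
The other patterns: stems ending in -m add go- … -ish around the stem; stems ending in -a add the prefix fa-; stems ending in -b or -z add the prefix zu-.
So buhinan → buhinanob.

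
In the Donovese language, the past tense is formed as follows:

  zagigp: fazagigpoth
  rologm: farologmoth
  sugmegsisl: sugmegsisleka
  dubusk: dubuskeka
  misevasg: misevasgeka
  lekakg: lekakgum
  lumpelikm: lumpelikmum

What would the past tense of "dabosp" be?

rologm and lumpelikm both end in -m yet inflect differently (farologmoth, lumpelikmum), so the final letter is not what conditions the rule; the second-to-last letter is.
"dabosp" has second-to-last letter 's'. The stems whose second-to-last letter is 's' (sugmegsisl → sugmegsisleka, misevasg → misevasgeka, dubusk → dubuskeka) add -eka.
So dabosp → dabospeka.

dabospeka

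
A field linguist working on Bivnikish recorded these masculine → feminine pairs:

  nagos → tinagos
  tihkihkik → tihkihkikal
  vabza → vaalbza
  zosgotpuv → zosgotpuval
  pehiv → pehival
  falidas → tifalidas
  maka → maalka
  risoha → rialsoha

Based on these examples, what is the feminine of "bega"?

falidas and risoha both have last vowel 'a' yet inflect differently (tifalidas, rialsoha), so the last vowel is not what conditions the rule; the final letter is.
"bega" ends in -a. The stems ending in -a (risoha → rialsoha, maka → maalka, vabza → vaalbza) insert -al- after the first vowel.
So bega → bealga.

bealga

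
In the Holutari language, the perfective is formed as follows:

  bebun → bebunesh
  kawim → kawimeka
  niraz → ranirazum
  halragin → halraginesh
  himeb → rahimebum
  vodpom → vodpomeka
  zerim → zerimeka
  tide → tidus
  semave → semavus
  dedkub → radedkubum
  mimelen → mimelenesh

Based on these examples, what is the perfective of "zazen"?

"zazen" ends in -n. The stems ending in -n (bebun → bebunesh, mimelen → mimelenesh, halragin → halraginesh) add -esh.
So zazen → zazenesh.

zazenesh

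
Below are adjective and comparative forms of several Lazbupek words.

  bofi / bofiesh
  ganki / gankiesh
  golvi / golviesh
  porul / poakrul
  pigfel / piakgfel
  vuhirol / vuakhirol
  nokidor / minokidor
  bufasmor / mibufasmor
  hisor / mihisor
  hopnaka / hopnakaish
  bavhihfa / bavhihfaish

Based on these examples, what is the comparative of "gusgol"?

vuhirol and nokidor both have last vowel 'o' yet inflect differently (vuakhirol, minokidor), so the last vowel is not what conditions the rule; the final letter is.
"gusgol" ends in -l. The stems ending in -l (porul → poakrul, pigfel → piakgfel, vuhirol → vuakhirol) insert -ak- after the first vowel.
So gusgol → guaksgol.

guaksgol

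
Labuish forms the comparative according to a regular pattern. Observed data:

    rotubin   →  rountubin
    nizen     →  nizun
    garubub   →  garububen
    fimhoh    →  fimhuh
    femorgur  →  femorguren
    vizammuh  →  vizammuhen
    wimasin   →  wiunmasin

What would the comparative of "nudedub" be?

rotubin and nizen both end in -n yet inflect differently (rountubin, nizun), so the final letter is not what conditions the rule; the last vowel is.
"nudedub" has last vowel 'u'. The stems whose last vowel is 'u' (vizammuh → vizammuhen, femorgur → femorguren, garubub → garububen) add -en.
The other patterns: stems whose last vowel is 'i' insert -un- after the first vowel; stems whose last vowel is 'e' or 'o' change the last vowel to 'u'.
So nudedub → nudeduben.

nudeduben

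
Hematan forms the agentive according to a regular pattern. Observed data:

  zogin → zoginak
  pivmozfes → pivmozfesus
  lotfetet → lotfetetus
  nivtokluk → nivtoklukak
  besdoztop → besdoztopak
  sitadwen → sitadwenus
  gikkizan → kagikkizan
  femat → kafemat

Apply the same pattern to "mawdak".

kamawdak

gikkizan and sitadwen both end in -n yet inflect differently (kagikkizan, sitadwenus), so the final letter is not what conditions the rule; the last vowel is.
"mawdak" has last vowel 'a'. The stems whose last vowel is 'a' (gikkizan → kagikkizan, femat → kafemat) add the prefix ka-.
So mawdak → kamawdak.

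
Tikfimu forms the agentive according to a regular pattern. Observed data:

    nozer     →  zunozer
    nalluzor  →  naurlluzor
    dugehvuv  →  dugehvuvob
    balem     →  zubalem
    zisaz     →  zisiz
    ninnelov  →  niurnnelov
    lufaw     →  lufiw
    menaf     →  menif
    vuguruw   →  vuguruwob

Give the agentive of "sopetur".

nalluzor and nozer both end in -r yet inflect differently (naurlluzor, zunozer), so the final letter is not what conditions the rule; the last vowel is.
"sopetur" has last vowel 'u'. The stems whose last vowel is 'u' (vuguruw → vuguruwob, dugehvuv → dugehvuvob) add -ob.
So sopetur → sopeturob.

sopeturob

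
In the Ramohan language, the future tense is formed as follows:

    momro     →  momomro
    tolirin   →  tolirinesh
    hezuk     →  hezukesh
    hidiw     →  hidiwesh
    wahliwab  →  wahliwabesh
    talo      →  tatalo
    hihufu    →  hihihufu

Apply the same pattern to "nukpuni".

nunukpuni

"nukpuni" ends in a vowel. The stems ending in a vowel (momro → momomro, talo → tatalo, hihufu → hihihufu) repeat the first consonant+vowel as a prefix.
So nukpuni → nunukpuni.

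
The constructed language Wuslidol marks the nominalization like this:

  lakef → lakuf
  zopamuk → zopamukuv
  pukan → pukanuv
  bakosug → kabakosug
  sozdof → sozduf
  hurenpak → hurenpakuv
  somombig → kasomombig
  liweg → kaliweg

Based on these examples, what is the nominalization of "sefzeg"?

liweg and lakef both have last vowel 'e' yet inflect differently (kaliweg, lakuf), so the last vowel is not what conditions the rule; the final letter is.
"sefzeg" ends in -g. The stems ending in -g (bakosug → kabakosug, somombig → kasomombig, liweg → kaliweg) add the prefix ka-.
So sefzeg → kasefzeg.

kasefzeg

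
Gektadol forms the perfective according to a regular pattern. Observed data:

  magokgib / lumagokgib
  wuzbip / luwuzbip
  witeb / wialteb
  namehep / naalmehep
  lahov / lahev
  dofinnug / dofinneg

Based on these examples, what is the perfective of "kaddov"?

kaddev

"kaddov" has last vowel 'o'. The one such stem in the data (lahov → lahev) changes the last vowel to 'e' (as does dofinnug), so the same rule applies.
The other patterns: stems whose last vowel is 'i' add the prefix lu-; stems whose last vowel is 'e' insert -al- after the first vowel.
So kaddov → kaddev.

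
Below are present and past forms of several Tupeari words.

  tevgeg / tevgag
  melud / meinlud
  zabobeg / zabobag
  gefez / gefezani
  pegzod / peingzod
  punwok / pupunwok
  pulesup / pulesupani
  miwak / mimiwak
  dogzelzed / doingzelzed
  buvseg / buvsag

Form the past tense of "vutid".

pegzod and punwok both have last vowel 'o' yet inflect differently (peingzod, pupunwok), so the last vowel is not what conditions the rule; the final letter is.
"vutid" ends in -d. The stems ending in -d (dogzelzed → doingzelzed, melud → meinlud, pegzod → peingzod) insert -in- after the first vowel.
So vutid → vuintid.

vuintid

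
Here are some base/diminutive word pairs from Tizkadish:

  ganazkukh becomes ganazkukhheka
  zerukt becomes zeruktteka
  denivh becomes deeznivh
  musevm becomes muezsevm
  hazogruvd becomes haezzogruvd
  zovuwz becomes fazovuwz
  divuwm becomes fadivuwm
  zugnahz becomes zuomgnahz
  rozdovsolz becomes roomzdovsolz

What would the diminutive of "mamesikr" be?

mamesikrreka

ganazkukh and denivh both end in -h yet inflect differently (ganazkukhheka, deeznivh), so the final letter is not what conditions the rule; the second-to-last letter is.
"mamesikr" has second-to-last letter 'k'. The stems whose second-to-last letter is 'k' (ganazkukh → ganazkukhheka, zerukt → zeruktteka) double the final consonant and add -eka.
So mamesikr → mamesikrreka.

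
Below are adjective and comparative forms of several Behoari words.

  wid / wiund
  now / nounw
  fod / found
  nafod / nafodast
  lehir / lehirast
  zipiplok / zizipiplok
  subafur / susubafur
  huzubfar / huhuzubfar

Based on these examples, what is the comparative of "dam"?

wid and nafod both end in -d yet inflect differently (wiund, nafodast), so the final letter is not what conditions the rule; the number of vowels is.
"dam" has 1 vowel. The stems with 1 vowel (wid → wiund, now → nounw, fod → found) insert -un- after the first vowel.
The other patterns: stems with 2 vowels add -ast; stems with 3 vowels repeat the first consonant+vowel as a prefix.
So dam → daunm.

daunm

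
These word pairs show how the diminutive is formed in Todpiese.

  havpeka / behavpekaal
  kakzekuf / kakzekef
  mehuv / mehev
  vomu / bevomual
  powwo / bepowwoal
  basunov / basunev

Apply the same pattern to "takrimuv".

vomu and mehuv both have last vowel 'u' yet inflect differently (bevomual, mehev), so the last vowel is not what conditions the rule; whether the stem ends in a vowel or a consonant is.
"takrimuv" ends in a consonant. The stems ending in a consonant (mehuv → mehev, kakzekuf → kakzekef, basunov → basunev) change the last vowel to 'e'.
So takrimuv → takrimev.

takrimev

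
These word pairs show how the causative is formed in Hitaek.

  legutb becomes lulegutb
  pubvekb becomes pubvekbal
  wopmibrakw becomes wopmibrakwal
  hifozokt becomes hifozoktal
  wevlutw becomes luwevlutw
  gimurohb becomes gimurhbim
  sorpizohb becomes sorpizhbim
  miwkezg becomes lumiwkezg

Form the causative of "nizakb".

gimurohb and pubvekb both end in -b yet inflect differently (gimurhbim, pubvekbal), so the final letter is not what conditions the rule; the second-to-last letter is.
"nizakb" has second-to-last letter 'k'. The stems whose second-to-last letter is 'k' (hifozokt → hifozoktal, wopmibrakw → wopmibrakwal, pubvekb → pubvekbal) add -al.
So nizakb → nizakbal.

nizakbal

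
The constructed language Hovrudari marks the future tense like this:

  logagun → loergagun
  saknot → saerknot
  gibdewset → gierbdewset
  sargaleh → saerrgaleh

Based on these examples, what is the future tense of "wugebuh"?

wuergebuh

Every pair shown (logagun → loergagun, saknot → saerknot, gibdewset → gierbdewset, …) follows the same rule: insert -er- after the first vowel.
So wugebuh → wuergebuh.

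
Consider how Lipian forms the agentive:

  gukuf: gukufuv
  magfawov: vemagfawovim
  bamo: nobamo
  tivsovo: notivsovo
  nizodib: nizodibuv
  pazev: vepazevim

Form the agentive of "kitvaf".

kitvafuv

"kitvaf" ends in -f. The one such stem in the data (gukuf → gukufuv) adds -uv, so the same rule applies.
So kitvaf → kitvafuv.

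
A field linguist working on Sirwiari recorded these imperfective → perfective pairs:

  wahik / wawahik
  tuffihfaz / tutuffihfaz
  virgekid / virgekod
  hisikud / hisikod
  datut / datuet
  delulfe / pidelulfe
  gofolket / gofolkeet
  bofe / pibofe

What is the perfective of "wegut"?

weguet

hisikud and datut both have last vowel 'u' yet inflect differently (hisikod, datuet), so the last vowel is not what conditions the rule; the final letter is.
"wegut" ends in -t. The stems ending in -t (gofolket → gofolkeet, datut → datuet) drop the final letter and add -et.
So wegut → weguet.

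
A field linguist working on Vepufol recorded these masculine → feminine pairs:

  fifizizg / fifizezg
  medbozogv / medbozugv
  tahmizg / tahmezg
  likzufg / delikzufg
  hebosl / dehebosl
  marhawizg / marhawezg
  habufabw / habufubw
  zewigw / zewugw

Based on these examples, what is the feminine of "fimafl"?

likzufg and fifizizg both end in -g yet inflect differently (delikzufg, fifizezg), so the final letter is not what conditions the rule; the second-to-last letter is.
"fimafl" has second-to-last letter 'f'. The one such stem in the data (likzufg → delikzufg) adds the prefix de-, so the same rule applies.
So fimafl → defimafl.

defimafl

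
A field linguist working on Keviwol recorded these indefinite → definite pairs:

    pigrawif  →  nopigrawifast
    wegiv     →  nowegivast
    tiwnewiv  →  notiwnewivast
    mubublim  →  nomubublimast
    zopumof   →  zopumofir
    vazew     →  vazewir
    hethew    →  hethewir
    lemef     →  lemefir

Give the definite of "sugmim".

nosugmimast

pigrawif and zopumof both end in -f yet inflect differently (nopigrawifast, zopumofir), so the final letter is not what conditions the rule; the last vowel is.
"sugmim" has last vowel 'i'. The stems whose last vowel is 'i' (pigrawif → nopigrawifast, wegiv → nowegivast, tiwnewiv → notiwnewivast) add no- … -ast around the stem.
The other pattern: stems whose last vowel is 'e' or 'o' add -ir.
So sugmim → nosugmimast.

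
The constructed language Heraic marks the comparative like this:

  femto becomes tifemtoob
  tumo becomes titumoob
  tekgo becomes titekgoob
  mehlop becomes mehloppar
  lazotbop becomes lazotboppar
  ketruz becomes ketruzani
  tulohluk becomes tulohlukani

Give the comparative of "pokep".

"pokep" ends in -p. The stems ending in -p (mehlop → mehloppar, lazotbop → lazotboppar) double the final consonant and add -ar.
The other patterns: stems ending in -o add ti- … -ob around the stem; stems ending in -k or -z add -ani.
So pokep → pokeppar.

pokeppar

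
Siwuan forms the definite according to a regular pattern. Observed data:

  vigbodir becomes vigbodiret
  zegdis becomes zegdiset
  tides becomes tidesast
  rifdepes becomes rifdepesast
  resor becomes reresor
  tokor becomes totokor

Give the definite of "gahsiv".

"gahsiv" has last vowel 'i'. The stems whose last vowel is 'i' (vigbodir → vigbodiret, zegdis → zegdiset) add -et.
So gahsiv → gahsivet.

gahsivet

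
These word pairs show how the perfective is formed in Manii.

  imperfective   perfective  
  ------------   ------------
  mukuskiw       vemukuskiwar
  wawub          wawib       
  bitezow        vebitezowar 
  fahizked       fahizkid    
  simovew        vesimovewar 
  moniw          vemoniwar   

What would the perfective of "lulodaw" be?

velulodawar

simovew and fahizked both have last vowel 'e' yet inflect differently (vesimovewar, fahizkid), so the last vowel is not what conditions the rule; the final letter is.
"lulodaw" ends in -w. The stems ending in -w (moniw → vemoniwar, simovew → vesimovewar, mukuskiw → vemukuskiwar) add ve- … -ar around the stem.
The other pattern: stems ending in -b or -d change the last vowel to 'i'.
So lulodaw → velulodawar.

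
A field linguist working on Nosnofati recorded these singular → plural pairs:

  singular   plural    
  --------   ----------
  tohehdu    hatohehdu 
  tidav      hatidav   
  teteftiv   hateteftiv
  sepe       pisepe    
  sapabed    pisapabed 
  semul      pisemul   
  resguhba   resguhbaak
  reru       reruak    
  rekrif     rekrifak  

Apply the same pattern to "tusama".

hatusama

tohehdu and reru both end in -u yet inflect differently (hatohehdu, reruak), so the final letter is not what conditions the rule; the first letter is.
"tusama" begins with t-. The stems beginning with t- (tohehdu → hatohehdu, tidav → hatidav, teteftiv → hateteftiv) add the prefix ha-.
So tusama → hatusama.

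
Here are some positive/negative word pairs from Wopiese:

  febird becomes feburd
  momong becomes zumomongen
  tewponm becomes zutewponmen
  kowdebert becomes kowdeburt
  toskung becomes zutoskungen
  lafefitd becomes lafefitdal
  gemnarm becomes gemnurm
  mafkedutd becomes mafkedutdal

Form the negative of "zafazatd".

zafazatdal

tewponm and gemnarm both end in -m yet inflect differently (zutewponmen, gemnurm), so the final letter is not what conditions the rule; the second-to-last letter is.
"zafazatd" has second-to-last letter 't'. The stems whose second-to-last letter is 't' (lafefitd → lafefitdal, mafkedutd → mafkedutdal) add -al.
The other patterns: stems whose second-to-last letter is 'n' add zu- … -en around the stem; stems whose second-to-last letter is 'r' change the last vowel to 'u'.
So zafazatd → zafazatdal.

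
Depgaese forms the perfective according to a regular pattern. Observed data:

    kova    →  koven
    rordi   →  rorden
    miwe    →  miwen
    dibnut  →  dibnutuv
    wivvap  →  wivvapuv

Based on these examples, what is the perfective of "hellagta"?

kova and wivvap both have last vowel 'a' yet inflect differently (koven, wivvapuv), so the last vowel is not what conditions the rule; whether the stem ends in a vowel or a consonant is.
"hellagta" ends in a vowel. The stems ending in a vowel (kova → koven, rordi → rorden, miwe → miwen) drop the final letter and add -en.
The other pattern: stems ending in a consonant add -uv.
So hellagta → hellagten.

hellagten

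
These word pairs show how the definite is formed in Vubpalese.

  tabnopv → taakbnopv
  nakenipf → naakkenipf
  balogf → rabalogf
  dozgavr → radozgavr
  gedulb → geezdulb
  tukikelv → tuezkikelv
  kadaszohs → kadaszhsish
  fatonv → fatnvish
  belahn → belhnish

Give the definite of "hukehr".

nakenipf and balogf both end in -f yet inflect differently (naakkenipf, rabalogf), so the final letter is not what conditions the rule; the second-to-last letter is.
"hukehr" has second-to-last letter 'h'. The stems whose second-to-last letter is 'h' (kadaszohs → kadaszhsish, belahn → belhnish) delete the last vowel and add -ish.
The other patterns: stems whose second-to-last letter is 'p' insert -ak- after the first vowel; stems whose second-to-last letter is 'g' or 'v' add the prefix ra-; stems whose second-to-last letter is 'l' insert -ez- after the first vowel.
So hukehr → hukhrish.

hukhrish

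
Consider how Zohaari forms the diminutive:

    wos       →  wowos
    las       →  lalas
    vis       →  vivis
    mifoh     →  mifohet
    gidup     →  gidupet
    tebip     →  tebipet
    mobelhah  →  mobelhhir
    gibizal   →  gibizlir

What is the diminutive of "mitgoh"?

mitgohet

"mitgoh" has 2 vowels. The stems with 2 vowels (mifoh → mifohet, gidup → gidupet, tebip → tebipet) add -et.
So mitgoh → mitgohet.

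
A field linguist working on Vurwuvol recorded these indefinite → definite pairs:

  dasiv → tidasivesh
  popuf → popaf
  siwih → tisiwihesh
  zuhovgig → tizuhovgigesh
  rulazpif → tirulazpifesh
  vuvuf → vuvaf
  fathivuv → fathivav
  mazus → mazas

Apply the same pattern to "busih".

rulazpif and popuf both end in -f yet inflect differently (tirulazpifesh, popaf), so the final letter is not what conditions the rule; the last vowel is.
"busih" has last vowel 'i'. The stems whose last vowel is 'i' (rulazpif → tirulazpifesh, zuhovgig → tizuhovgigesh, dasiv → tidasivesh) add ti- … -esh around the stem.
The other pattern: stems whose last vowel is 'u' change the last vowel to 'a'.
So busih → tibusihesh.

tibusihesh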